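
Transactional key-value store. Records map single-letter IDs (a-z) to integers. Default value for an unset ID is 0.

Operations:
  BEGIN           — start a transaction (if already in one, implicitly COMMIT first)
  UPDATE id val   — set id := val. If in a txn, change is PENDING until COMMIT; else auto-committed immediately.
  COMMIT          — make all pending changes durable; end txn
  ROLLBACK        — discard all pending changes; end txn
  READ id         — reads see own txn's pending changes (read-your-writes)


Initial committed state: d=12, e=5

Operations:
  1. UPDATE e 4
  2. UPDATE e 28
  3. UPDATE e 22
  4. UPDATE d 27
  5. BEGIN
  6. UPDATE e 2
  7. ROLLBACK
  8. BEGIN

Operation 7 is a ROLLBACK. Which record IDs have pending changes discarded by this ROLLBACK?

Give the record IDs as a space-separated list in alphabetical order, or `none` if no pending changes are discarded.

Initial committed: {d=12, e=5}
Op 1: UPDATE e=4 (auto-commit; committed e=4)
Op 2: UPDATE e=28 (auto-commit; committed e=28)
Op 3: UPDATE e=22 (auto-commit; committed e=22)
Op 4: UPDATE d=27 (auto-commit; committed d=27)
Op 5: BEGIN: in_txn=True, pending={}
Op 6: UPDATE e=2 (pending; pending now {e=2})
Op 7: ROLLBACK: discarded pending ['e']; in_txn=False
Op 8: BEGIN: in_txn=True, pending={}
ROLLBACK at op 7 discards: ['e']

Answer: e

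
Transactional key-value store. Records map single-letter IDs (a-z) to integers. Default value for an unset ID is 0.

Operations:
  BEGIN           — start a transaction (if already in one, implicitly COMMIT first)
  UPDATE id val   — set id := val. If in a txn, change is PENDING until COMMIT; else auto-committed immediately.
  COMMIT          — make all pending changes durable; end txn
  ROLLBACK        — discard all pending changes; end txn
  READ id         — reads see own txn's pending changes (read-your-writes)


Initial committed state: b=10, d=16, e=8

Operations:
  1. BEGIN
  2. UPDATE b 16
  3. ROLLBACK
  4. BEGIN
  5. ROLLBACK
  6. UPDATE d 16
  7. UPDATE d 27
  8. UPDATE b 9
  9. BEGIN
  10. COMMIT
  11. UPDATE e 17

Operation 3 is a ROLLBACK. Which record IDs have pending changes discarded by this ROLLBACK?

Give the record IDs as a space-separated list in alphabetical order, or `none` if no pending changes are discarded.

Answer: b

Derivation:
Initial committed: {b=10, d=16, e=8}
Op 1: BEGIN: in_txn=True, pending={}
Op 2: UPDATE b=16 (pending; pending now {b=16})
Op 3: ROLLBACK: discarded pending ['b']; in_txn=False
Op 4: BEGIN: in_txn=True, pending={}
Op 5: ROLLBACK: discarded pending []; in_txn=False
Op 6: UPDATE d=16 (auto-commit; committed d=16)
Op 7: UPDATE d=27 (auto-commit; committed d=27)
Op 8: UPDATE b=9 (auto-commit; committed b=9)
Op 9: BEGIN: in_txn=True, pending={}
Op 10: COMMIT: merged [] into committed; committed now {b=9, d=27, e=8}
Op 11: UPDATE e=17 (auto-commit; committed e=17)
ROLLBACK at op 3 discards: ['b']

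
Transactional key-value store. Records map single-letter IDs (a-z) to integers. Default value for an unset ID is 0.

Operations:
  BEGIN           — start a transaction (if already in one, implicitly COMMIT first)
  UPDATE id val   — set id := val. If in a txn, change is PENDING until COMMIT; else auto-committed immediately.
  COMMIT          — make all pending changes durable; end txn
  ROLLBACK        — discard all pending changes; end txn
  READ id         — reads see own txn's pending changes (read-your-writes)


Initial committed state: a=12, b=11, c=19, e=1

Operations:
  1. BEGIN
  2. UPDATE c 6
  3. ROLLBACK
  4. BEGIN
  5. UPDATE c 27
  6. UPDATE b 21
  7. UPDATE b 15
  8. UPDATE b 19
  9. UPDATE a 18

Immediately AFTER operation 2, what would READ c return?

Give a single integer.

Initial committed: {a=12, b=11, c=19, e=1}
Op 1: BEGIN: in_txn=True, pending={}
Op 2: UPDATE c=6 (pending; pending now {c=6})
After op 2: visible(c) = 6 (pending={c=6}, committed={a=12, b=11, c=19, e=1})

Answer: 6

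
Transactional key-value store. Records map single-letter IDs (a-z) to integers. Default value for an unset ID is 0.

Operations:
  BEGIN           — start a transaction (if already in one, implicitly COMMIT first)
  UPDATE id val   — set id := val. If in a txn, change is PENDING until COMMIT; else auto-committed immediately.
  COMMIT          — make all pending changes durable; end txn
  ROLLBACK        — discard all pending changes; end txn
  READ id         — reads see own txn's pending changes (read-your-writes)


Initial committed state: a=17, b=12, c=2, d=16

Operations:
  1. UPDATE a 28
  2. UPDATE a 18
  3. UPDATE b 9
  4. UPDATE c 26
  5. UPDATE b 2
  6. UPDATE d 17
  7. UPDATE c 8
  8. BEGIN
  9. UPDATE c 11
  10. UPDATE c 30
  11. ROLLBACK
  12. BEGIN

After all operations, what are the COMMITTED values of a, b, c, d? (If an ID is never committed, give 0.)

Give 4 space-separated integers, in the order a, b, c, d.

Initial committed: {a=17, b=12, c=2, d=16}
Op 1: UPDATE a=28 (auto-commit; committed a=28)
Op 2: UPDATE a=18 (auto-commit; committed a=18)
Op 3: UPDATE b=9 (auto-commit; committed b=9)
Op 4: UPDATE c=26 (auto-commit; committed c=26)
Op 5: UPDATE b=2 (auto-commit; committed b=2)
Op 6: UPDATE d=17 (auto-commit; committed d=17)
Op 7: UPDATE c=8 (auto-commit; committed c=8)
Op 8: BEGIN: in_txn=True, pending={}
Op 9: UPDATE c=11 (pending; pending now {c=11})
Op 10: UPDATE c=30 (pending; pending now {c=30})
Op 11: ROLLBACK: discarded pending ['c']; in_txn=False
Op 12: BEGIN: in_txn=True, pending={}
Final committed: {a=18, b=2, c=8, d=17}

Answer: 18 2 8 17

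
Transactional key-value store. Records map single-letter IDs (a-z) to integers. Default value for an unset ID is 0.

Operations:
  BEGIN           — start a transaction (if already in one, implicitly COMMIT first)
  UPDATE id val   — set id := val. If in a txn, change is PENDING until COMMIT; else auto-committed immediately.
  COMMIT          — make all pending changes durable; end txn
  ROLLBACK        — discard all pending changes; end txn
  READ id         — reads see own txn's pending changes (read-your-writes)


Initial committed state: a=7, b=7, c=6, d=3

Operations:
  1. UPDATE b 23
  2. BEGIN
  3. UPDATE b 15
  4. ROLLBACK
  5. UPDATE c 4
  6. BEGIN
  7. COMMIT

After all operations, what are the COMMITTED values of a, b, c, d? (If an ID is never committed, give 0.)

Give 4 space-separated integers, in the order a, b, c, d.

Initial committed: {a=7, b=7, c=6, d=3}
Op 1: UPDATE b=23 (auto-commit; committed b=23)
Op 2: BEGIN: in_txn=True, pending={}
Op 3: UPDATE b=15 (pending; pending now {b=15})
Op 4: ROLLBACK: discarded pending ['b']; in_txn=False
Op 5: UPDATE c=4 (auto-commit; committed c=4)
Op 6: BEGIN: in_txn=True, pending={}
Op 7: COMMIT: merged [] into committed; committed now {a=7, b=23, c=4, d=3}
Final committed: {a=7, b=23, c=4, d=3}

Answer: 7 23 4 3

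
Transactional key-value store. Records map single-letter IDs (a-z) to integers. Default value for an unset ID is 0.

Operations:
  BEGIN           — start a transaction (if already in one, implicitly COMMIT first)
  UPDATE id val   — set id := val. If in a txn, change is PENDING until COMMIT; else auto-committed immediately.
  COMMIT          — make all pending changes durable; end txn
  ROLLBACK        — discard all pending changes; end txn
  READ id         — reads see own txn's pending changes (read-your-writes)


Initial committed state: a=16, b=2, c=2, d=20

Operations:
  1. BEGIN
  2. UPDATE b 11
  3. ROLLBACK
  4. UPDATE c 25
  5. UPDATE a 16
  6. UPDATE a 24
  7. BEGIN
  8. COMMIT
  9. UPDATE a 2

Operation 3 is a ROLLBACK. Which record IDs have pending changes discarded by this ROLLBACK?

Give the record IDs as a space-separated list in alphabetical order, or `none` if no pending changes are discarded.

Initial committed: {a=16, b=2, c=2, d=20}
Op 1: BEGIN: in_txn=True, pending={}
Op 2: UPDATE b=11 (pending; pending now {b=11})
Op 3: ROLLBACK: discarded pending ['b']; in_txn=False
Op 4: UPDATE c=25 (auto-commit; committed c=25)
Op 5: UPDATE a=16 (auto-commit; committed a=16)
Op 6: UPDATE a=24 (auto-commit; committed a=24)
Op 7: BEGIN: in_txn=True, pending={}
Op 8: COMMIT: merged [] into committed; committed now {a=24, b=2, c=25, d=20}
Op 9: UPDATE a=2 (auto-commit; committed a=2)
ROLLBACK at op 3 discards: ['b']

Answer: b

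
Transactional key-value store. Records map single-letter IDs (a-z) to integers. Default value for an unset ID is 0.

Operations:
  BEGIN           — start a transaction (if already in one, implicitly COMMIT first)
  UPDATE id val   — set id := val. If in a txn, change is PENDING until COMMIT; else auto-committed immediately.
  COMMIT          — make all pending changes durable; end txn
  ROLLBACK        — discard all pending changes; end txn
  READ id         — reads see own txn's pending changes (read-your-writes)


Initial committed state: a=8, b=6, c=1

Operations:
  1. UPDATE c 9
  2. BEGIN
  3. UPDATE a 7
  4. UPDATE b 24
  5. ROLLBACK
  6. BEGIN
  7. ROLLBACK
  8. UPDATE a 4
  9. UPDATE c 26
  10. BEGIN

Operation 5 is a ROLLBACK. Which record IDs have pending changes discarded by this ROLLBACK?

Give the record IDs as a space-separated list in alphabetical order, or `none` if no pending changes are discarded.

Initial committed: {a=8, b=6, c=1}
Op 1: UPDATE c=9 (auto-commit; committed c=9)
Op 2: BEGIN: in_txn=True, pending={}
Op 3: UPDATE a=7 (pending; pending now {a=7})
Op 4: UPDATE b=24 (pending; pending now {a=7, b=24})
Op 5: ROLLBACK: discarded pending ['a', 'b']; in_txn=False
Op 6: BEGIN: in_txn=True, pending={}
Op 7: ROLLBACK: discarded pending []; in_txn=False
Op 8: UPDATE a=4 (auto-commit; committed a=4)
Op 9: UPDATE c=26 (auto-commit; committed c=26)
Op 10: BEGIN: in_txn=True, pending={}
ROLLBACK at op 5 discards: ['a', 'b']

Answer: a b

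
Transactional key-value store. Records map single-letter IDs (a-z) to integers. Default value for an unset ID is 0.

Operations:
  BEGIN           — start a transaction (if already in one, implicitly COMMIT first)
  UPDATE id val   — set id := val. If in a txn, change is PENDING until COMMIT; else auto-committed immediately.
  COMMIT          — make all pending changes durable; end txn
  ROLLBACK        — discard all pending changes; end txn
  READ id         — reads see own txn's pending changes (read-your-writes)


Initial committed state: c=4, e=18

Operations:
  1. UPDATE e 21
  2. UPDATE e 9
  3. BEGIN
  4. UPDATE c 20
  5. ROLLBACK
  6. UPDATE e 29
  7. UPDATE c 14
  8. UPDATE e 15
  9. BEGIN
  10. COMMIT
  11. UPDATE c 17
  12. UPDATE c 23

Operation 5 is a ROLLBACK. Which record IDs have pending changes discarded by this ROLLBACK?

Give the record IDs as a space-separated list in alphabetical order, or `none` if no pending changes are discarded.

Initial committed: {c=4, e=18}
Op 1: UPDATE e=21 (auto-commit; committed e=21)
Op 2: UPDATE e=9 (auto-commit; committed e=9)
Op 3: BEGIN: in_txn=True, pending={}
Op 4: UPDATE c=20 (pending; pending now {c=20})
Op 5: ROLLBACK: discarded pending ['c']; in_txn=False
Op 6: UPDATE e=29 (auto-commit; committed e=29)
Op 7: UPDATE c=14 (auto-commit; committed c=14)
Op 8: UPDATE e=15 (auto-commit; committed e=15)
Op 9: BEGIN: in_txn=True, pending={}
Op 10: COMMIT: merged [] into committed; committed now {c=14, e=15}
Op 11: UPDATE c=17 (auto-commit; committed c=17)
Op 12: UPDATE c=23 (auto-commit; committed c=23)
ROLLBACK at op 5 discards: ['c']

Answer: c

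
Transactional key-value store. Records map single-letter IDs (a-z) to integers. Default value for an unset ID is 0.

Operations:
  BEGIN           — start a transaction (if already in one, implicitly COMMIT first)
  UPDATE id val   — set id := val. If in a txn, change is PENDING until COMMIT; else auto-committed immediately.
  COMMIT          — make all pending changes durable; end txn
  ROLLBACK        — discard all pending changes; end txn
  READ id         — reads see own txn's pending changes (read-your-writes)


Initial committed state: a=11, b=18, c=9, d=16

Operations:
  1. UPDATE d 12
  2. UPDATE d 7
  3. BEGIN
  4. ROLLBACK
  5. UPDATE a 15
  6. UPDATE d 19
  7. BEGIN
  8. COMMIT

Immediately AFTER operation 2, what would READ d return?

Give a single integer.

Answer: 7

Derivation:
Initial committed: {a=11, b=18, c=9, d=16}
Op 1: UPDATE d=12 (auto-commit; committed d=12)
Op 2: UPDATE d=7 (auto-commit; committed d=7)
After op 2: visible(d) = 7 (pending={}, committed={a=11, b=18, c=9, d=7})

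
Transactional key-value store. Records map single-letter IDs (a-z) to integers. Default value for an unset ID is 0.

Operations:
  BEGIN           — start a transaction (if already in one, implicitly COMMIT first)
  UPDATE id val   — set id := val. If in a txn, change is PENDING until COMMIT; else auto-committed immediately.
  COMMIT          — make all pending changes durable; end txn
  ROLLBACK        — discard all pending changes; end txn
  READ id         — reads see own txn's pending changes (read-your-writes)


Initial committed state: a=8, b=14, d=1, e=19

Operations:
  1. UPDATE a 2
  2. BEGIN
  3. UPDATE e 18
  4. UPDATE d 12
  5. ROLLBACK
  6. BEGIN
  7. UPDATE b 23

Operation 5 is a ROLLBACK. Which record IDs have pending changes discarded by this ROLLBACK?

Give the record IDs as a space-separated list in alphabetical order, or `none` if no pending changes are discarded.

Initial committed: {a=8, b=14, d=1, e=19}
Op 1: UPDATE a=2 (auto-commit; committed a=2)
Op 2: BEGIN: in_txn=True, pending={}
Op 3: UPDATE e=18 (pending; pending now {e=18})
Op 4: UPDATE d=12 (pending; pending now {d=12, e=18})
Op 5: ROLLBACK: discarded pending ['d', 'e']; in_txn=False
Op 6: BEGIN: in_txn=True, pending={}
Op 7: UPDATE b=23 (pending; pending now {b=23})
ROLLBACK at op 5 discards: ['d', 'e']

Answer: d e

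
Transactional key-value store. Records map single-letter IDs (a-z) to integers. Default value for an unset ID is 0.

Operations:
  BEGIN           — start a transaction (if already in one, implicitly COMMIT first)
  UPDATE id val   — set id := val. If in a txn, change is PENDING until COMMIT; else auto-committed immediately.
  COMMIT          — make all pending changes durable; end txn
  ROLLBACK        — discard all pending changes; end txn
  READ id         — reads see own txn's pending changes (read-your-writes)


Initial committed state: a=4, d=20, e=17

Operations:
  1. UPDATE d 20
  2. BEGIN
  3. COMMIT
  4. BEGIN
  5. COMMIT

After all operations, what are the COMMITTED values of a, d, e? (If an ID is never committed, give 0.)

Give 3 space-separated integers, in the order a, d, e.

Initial committed: {a=4, d=20, e=17}
Op 1: UPDATE d=20 (auto-commit; committed d=20)
Op 2: BEGIN: in_txn=True, pending={}
Op 3: COMMIT: merged [] into committed; committed now {a=4, d=20, e=17}
Op 4: BEGIN: in_txn=True, pending={}
Op 5: COMMIT: merged [] into committed; committed now {a=4, d=20, e=17}
Final committed: {a=4, d=20, e=17}

Answer: 4 20 17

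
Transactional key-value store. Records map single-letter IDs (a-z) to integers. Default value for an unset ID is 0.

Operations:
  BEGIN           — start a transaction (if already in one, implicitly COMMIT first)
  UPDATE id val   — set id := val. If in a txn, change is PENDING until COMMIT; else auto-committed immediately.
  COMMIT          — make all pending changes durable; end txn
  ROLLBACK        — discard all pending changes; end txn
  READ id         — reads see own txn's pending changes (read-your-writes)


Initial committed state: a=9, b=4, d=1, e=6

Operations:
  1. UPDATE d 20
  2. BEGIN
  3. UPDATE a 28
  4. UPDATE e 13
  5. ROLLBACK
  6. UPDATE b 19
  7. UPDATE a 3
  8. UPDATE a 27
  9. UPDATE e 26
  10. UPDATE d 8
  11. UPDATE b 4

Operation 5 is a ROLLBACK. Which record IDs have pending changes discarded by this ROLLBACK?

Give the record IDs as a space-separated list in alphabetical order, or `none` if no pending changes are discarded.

Initial committed: {a=9, b=4, d=1, e=6}
Op 1: UPDATE d=20 (auto-commit; committed d=20)
Op 2: BEGIN: in_txn=True, pending={}
Op 3: UPDATE a=28 (pending; pending now {a=28})
Op 4: UPDATE e=13 (pending; pending now {a=28, e=13})
Op 5: ROLLBACK: discarded pending ['a', 'e']; in_txn=False
Op 6: UPDATE b=19 (auto-commit; committed b=19)
Op 7: UPDATE a=3 (auto-commit; committed a=3)
Op 8: UPDATE a=27 (auto-commit; committed a=27)
Op 9: UPDATE e=26 (auto-commit; committed e=26)
Op 10: UPDATE d=8 (auto-commit; committed d=8)
Op 11: UPDATE b=4 (auto-commit; committed b=4)
ROLLBACK at op 5 discards: ['a', 'e']

Answer: a e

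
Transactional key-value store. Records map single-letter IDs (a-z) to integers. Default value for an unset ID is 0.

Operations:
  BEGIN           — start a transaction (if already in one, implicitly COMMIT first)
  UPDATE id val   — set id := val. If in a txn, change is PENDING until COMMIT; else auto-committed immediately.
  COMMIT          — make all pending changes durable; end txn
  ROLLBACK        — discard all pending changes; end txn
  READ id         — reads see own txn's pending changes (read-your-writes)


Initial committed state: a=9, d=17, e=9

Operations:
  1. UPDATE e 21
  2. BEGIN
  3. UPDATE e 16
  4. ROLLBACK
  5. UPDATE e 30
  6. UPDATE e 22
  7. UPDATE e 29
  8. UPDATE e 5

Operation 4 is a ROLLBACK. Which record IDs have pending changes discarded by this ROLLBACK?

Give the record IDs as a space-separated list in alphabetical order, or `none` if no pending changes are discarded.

Answer: e

Derivation:
Initial committed: {a=9, d=17, e=9}
Op 1: UPDATE e=21 (auto-commit; committed e=21)
Op 2: BEGIN: in_txn=True, pending={}
Op 3: UPDATE e=16 (pending; pending now {e=16})
Op 4: ROLLBACK: discarded pending ['e']; in_txn=False
Op 5: UPDATE e=30 (auto-commit; committed e=30)
Op 6: UPDATE e=22 (auto-commit; committed e=22)
Op 7: UPDATE e=29 (auto-commit; committed e=29)
Op 8: UPDATE e=5 (auto-commit; committed e=5)
ROLLBACK at op 4 discards: ['e']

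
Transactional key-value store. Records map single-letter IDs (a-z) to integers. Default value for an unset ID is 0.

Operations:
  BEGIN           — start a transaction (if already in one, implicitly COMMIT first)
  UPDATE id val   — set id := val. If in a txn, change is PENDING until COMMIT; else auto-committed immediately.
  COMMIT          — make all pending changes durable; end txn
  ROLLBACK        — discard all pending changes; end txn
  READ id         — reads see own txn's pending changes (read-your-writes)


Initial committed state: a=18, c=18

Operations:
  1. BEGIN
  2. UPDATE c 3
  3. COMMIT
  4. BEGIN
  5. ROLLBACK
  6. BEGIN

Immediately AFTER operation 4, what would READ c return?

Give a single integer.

Answer: 3

Derivation:
Initial committed: {a=18, c=18}
Op 1: BEGIN: in_txn=True, pending={}
Op 2: UPDATE c=3 (pending; pending now {c=3})
Op 3: COMMIT: merged ['c'] into committed; committed now {a=18, c=3}
Op 4: BEGIN: in_txn=True, pending={}
After op 4: visible(c) = 3 (pending={}, committed={a=18, c=3})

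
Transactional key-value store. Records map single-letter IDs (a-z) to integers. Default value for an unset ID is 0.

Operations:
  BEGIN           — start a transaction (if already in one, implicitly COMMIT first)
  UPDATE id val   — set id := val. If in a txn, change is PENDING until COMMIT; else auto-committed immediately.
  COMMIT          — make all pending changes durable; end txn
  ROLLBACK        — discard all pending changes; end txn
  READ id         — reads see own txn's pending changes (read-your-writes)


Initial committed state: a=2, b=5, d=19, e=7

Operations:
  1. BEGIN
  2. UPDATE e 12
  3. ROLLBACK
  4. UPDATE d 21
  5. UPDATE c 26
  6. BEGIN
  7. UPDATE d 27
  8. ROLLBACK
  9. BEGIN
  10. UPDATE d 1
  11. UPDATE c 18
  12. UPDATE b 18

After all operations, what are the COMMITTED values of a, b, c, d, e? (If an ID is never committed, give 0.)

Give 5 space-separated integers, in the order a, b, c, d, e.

Answer: 2 5 26 21 7

Derivation:
Initial committed: {a=2, b=5, d=19, e=7}
Op 1: BEGIN: in_txn=True, pending={}
Op 2: UPDATE e=12 (pending; pending now {e=12})
Op 3: ROLLBACK: discarded pending ['e']; in_txn=False
Op 4: UPDATE d=21 (auto-commit; committed d=21)
Op 5: UPDATE c=26 (auto-commit; committed c=26)
Op 6: BEGIN: in_txn=True, pending={}
Op 7: UPDATE d=27 (pending; pending now {d=27})
Op 8: ROLLBACK: discarded pending ['d']; in_txn=False
Op 9: BEGIN: in_txn=True, pending={}
Op 10: UPDATE d=1 (pending; pending now {d=1})
Op 11: UPDATE c=18 (pending; pending now {c=18, d=1})
Op 12: UPDATE b=18 (pending; pending now {b=18, c=18, d=1})
Final committed: {a=2, b=5, c=26, d=21, e=7}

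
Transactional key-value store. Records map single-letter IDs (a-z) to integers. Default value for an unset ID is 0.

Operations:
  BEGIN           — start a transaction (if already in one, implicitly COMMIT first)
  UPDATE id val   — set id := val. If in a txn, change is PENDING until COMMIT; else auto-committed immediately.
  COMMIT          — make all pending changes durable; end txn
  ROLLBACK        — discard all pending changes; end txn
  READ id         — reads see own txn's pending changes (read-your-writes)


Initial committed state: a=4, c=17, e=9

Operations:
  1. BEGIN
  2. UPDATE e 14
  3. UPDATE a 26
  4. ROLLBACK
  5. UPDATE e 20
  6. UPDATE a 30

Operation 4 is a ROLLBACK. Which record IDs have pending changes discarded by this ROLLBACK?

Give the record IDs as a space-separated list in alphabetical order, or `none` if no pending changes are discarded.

Initial committed: {a=4, c=17, e=9}
Op 1: BEGIN: in_txn=True, pending={}
Op 2: UPDATE e=14 (pending; pending now {e=14})
Op 3: UPDATE a=26 (pending; pending now {a=26, e=14})
Op 4: ROLLBACK: discarded pending ['a', 'e']; in_txn=False
Op 5: UPDATE e=20 (auto-commit; committed e=20)
Op 6: UPDATE a=30 (auto-commit; committed a=30)
ROLLBACK at op 4 discards: ['a', 'e']

Answer: a e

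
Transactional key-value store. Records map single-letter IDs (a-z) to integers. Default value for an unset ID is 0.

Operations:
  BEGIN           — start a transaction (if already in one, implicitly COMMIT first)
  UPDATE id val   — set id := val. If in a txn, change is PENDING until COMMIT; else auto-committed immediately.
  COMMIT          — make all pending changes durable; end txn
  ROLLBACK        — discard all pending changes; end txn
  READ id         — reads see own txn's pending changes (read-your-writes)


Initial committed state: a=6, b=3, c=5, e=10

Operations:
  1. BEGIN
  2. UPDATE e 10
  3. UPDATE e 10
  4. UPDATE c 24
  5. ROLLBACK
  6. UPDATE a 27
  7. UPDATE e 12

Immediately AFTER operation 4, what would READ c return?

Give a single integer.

Initial committed: {a=6, b=3, c=5, e=10}
Op 1: BEGIN: in_txn=True, pending={}
Op 2: UPDATE e=10 (pending; pending now {e=10})
Op 3: UPDATE e=10 (pending; pending now {e=10})
Op 4: UPDATE c=24 (pending; pending now {c=24, e=10})
After op 4: visible(c) = 24 (pending={c=24, e=10}, committed={a=6, b=3, c=5, e=10})

Answer: 24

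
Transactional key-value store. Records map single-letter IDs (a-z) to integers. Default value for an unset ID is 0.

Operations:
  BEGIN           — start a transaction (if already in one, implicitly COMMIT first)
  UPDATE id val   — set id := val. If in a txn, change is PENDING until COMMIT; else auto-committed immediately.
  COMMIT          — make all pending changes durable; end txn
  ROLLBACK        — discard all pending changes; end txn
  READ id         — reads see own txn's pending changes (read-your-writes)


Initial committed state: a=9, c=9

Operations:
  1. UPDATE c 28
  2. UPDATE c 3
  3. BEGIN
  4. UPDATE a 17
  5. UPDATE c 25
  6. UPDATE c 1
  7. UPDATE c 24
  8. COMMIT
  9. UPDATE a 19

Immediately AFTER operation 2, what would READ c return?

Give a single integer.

Initial committed: {a=9, c=9}
Op 1: UPDATE c=28 (auto-commit; committed c=28)
Op 2: UPDATE c=3 (auto-commit; committed c=3)
After op 2: visible(c) = 3 (pending={}, committed={a=9, c=3})

Answer: 3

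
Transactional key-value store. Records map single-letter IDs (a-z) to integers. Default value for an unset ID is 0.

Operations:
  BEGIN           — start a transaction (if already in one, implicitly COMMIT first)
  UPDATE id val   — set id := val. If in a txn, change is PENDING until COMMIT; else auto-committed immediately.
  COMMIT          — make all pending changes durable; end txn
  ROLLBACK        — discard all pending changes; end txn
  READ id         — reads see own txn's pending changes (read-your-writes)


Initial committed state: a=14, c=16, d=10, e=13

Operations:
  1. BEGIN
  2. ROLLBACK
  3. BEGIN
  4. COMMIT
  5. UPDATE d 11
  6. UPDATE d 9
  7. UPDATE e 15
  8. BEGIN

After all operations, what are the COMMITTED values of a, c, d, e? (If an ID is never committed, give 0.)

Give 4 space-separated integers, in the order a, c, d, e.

Initial committed: {a=14, c=16, d=10, e=13}
Op 1: BEGIN: in_txn=True, pending={}
Op 2: ROLLBACK: discarded pending []; in_txn=False
Op 3: BEGIN: in_txn=True, pending={}
Op 4: COMMIT: merged [] into committed; committed now {a=14, c=16, d=10, e=13}
Op 5: UPDATE d=11 (auto-commit; committed d=11)
Op 6: UPDATE d=9 (auto-commit; committed d=9)
Op 7: UPDATE e=15 (auto-commit; committed e=15)
Op 8: BEGIN: in_txn=True, pending={}
Final committed: {a=14, c=16, d=9, e=15}

Answer: 14 16 9 15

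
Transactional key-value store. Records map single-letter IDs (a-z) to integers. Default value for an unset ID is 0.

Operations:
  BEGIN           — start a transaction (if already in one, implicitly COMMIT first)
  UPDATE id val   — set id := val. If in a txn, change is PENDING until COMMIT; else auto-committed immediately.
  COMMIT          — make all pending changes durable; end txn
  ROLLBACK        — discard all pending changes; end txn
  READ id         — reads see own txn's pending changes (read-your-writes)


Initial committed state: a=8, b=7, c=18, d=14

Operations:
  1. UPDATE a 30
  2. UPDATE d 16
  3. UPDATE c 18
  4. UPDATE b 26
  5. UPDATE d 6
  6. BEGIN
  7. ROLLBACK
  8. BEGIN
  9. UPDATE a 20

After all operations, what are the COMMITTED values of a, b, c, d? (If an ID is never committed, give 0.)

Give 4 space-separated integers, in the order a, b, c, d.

Initial committed: {a=8, b=7, c=18, d=14}
Op 1: UPDATE a=30 (auto-commit; committed a=30)
Op 2: UPDATE d=16 (auto-commit; committed d=16)
Op 3: UPDATE c=18 (auto-commit; committed c=18)
Op 4: UPDATE b=26 (auto-commit; committed b=26)
Op 5: UPDATE d=6 (auto-commit; committed d=6)
Op 6: BEGIN: in_txn=True, pending={}
Op 7: ROLLBACK: discarded pending []; in_txn=False
Op 8: BEGIN: in_txn=True, pending={}
Op 9: UPDATE a=20 (pending; pending now {a=20})
Final committed: {a=30, b=26, c=18, d=6}

Answer: 30 26 18 6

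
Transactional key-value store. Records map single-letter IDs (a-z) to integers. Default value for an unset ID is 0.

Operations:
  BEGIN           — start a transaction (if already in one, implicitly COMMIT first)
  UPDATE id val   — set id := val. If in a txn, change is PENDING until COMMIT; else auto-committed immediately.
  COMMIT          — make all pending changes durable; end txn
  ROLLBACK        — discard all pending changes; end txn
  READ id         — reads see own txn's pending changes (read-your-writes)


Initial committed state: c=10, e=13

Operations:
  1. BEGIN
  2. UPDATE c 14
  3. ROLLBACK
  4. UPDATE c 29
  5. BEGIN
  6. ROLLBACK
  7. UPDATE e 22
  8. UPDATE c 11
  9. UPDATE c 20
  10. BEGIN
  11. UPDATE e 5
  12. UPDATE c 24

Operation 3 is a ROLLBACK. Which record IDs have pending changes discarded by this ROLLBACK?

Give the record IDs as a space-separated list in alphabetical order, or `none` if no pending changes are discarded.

Answer: c

Derivation:
Initial committed: {c=10, e=13}
Op 1: BEGIN: in_txn=True, pending={}
Op 2: UPDATE c=14 (pending; pending now {c=14})
Op 3: ROLLBACK: discarded pending ['c']; in_txn=False
Op 4: UPDATE c=29 (auto-commit; committed c=29)
Op 5: BEGIN: in_txn=True, pending={}
Op 6: ROLLBACK: discarded pending []; in_txn=False
Op 7: UPDATE e=22 (auto-commit; committed e=22)
Op 8: UPDATE c=11 (auto-commit; committed c=11)
Op 9: UPDATE c=20 (auto-commit; committed c=20)
Op 10: BEGIN: in_txn=True, pending={}
Op 11: UPDATE e=5 (pending; pending now {e=5})
Op 12: UPDATE c=24 (pending; pending now {c=24, e=5})
ROLLBACK at op 3 discards: ['c']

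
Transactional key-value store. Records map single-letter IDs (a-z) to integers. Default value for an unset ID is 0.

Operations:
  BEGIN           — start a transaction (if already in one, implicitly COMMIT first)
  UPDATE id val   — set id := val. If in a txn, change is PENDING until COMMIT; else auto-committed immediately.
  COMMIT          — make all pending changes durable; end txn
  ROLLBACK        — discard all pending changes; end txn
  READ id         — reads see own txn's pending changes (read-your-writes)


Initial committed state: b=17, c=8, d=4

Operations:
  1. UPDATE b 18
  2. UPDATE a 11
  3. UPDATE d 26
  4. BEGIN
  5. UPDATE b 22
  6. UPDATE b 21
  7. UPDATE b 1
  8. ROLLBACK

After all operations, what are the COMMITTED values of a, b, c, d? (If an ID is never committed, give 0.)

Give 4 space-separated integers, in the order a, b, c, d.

Initial committed: {b=17, c=8, d=4}
Op 1: UPDATE b=18 (auto-commit; committed b=18)
Op 2: UPDATE a=11 (auto-commit; committed a=11)
Op 3: UPDATE d=26 (auto-commit; committed d=26)
Op 4: BEGIN: in_txn=True, pending={}
Op 5: UPDATE b=22 (pending; pending now {b=22})
Op 6: UPDATE b=21 (pending; pending now {b=21})
Op 7: UPDATE b=1 (pending; pending now {b=1})
Op 8: ROLLBACK: discarded pending ['b']; in_txn=False
Final committed: {a=11, b=18, c=8, d=26}

Answer: 11 18 8 26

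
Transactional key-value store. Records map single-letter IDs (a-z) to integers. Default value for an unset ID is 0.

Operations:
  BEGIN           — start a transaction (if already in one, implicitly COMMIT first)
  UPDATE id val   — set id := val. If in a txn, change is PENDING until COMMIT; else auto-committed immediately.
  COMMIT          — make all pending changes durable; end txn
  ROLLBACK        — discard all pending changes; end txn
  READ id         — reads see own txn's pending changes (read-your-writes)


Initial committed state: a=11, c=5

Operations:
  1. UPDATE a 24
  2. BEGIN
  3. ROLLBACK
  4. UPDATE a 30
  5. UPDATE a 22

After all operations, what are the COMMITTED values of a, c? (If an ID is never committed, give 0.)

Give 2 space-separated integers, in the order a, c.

Answer: 22 5

Derivation:
Initial committed: {a=11, c=5}
Op 1: UPDATE a=24 (auto-commit; committed a=24)
Op 2: BEGIN: in_txn=True, pending={}
Op 3: ROLLBACK: discarded pending []; in_txn=False
Op 4: UPDATE a=30 (auto-commit; committed a=30)
Op 5: UPDATE a=22 (auto-commit; committed a=22)
Final committed: {a=22, c=5}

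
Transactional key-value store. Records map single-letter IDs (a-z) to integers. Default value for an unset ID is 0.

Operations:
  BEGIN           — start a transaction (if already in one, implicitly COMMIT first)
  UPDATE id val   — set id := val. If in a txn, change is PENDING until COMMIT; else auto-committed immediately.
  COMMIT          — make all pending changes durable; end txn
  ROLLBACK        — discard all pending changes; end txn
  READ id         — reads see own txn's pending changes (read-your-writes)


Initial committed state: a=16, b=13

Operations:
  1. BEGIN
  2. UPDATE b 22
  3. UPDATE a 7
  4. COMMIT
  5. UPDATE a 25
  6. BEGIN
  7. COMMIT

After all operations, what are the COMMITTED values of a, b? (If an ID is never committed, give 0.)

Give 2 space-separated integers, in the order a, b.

Initial committed: {a=16, b=13}
Op 1: BEGIN: in_txn=True, pending={}
Op 2: UPDATE b=22 (pending; pending now {b=22})
Op 3: UPDATE a=7 (pending; pending now {a=7, b=22})
Op 4: COMMIT: merged ['a', 'b'] into committed; committed now {a=7, b=22}
Op 5: UPDATE a=25 (auto-commit; committed a=25)
Op 6: BEGIN: in_txn=True, pending={}
Op 7: COMMIT: merged [] into committed; committed now {a=25, b=22}
Final committed: {a=25, b=22}

Answer: 25 22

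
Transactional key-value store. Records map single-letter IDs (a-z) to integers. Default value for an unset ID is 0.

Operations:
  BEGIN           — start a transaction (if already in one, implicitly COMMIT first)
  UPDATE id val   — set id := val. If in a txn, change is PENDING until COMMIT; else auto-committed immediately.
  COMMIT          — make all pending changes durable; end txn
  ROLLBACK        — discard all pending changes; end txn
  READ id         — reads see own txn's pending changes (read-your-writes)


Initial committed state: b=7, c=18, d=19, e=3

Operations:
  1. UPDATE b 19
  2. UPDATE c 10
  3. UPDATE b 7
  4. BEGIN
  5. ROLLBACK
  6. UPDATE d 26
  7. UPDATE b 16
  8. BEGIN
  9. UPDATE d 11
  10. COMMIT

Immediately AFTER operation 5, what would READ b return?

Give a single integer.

Initial committed: {b=7, c=18, d=19, e=3}
Op 1: UPDATE b=19 (auto-commit; committed b=19)
Op 2: UPDATE c=10 (auto-commit; committed c=10)
Op 3: UPDATE b=7 (auto-commit; committed b=7)
Op 4: BEGIN: in_txn=True, pending={}
Op 5: ROLLBACK: discarded pending []; in_txn=False
After op 5: visible(b) = 7 (pending={}, committed={b=7, c=10, d=19, e=3})

Answer: 7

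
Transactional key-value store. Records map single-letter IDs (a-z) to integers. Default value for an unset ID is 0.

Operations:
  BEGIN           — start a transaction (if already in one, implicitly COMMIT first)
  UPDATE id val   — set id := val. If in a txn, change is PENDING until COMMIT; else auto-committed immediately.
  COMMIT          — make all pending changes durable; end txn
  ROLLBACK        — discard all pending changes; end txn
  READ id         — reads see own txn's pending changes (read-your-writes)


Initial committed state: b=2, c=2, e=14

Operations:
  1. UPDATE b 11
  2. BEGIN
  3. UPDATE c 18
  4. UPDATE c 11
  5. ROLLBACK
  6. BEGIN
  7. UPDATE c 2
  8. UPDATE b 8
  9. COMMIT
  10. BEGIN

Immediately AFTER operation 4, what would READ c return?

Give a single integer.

Initial committed: {b=2, c=2, e=14}
Op 1: UPDATE b=11 (auto-commit; committed b=11)
Op 2: BEGIN: in_txn=True, pending={}
Op 3: UPDATE c=18 (pending; pending now {c=18})
Op 4: UPDATE c=11 (pending; pending now {c=11})
After op 4: visible(c) = 11 (pending={c=11}, committed={b=11, c=2, e=14})

Answer: 11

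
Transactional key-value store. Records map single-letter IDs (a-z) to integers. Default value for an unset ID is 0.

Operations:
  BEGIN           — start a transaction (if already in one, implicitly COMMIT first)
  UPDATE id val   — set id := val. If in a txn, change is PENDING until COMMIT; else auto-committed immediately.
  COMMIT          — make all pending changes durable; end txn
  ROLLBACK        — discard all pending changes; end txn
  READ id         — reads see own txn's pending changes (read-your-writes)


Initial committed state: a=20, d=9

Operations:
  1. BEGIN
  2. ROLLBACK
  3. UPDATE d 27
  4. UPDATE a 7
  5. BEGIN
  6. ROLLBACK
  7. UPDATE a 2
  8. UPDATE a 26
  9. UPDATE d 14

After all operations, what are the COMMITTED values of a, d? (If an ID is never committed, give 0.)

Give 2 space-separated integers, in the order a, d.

Answer: 26 14

Derivation:
Initial committed: {a=20, d=9}
Op 1: BEGIN: in_txn=True, pending={}
Op 2: ROLLBACK: discarded pending []; in_txn=False
Op 3: UPDATE d=27 (auto-commit; committed d=27)
Op 4: UPDATE a=7 (auto-commit; committed a=7)
Op 5: BEGIN: in_txn=True, pending={}
Op 6: ROLLBACK: discarded pending []; in_txn=False
Op 7: UPDATE a=2 (auto-commit; committed a=2)
Op 8: UPDATE a=26 (auto-commit; committed a=26)
Op 9: UPDATE d=14 (auto-commit; committed d=14)
Final committed: {a=26, d=14}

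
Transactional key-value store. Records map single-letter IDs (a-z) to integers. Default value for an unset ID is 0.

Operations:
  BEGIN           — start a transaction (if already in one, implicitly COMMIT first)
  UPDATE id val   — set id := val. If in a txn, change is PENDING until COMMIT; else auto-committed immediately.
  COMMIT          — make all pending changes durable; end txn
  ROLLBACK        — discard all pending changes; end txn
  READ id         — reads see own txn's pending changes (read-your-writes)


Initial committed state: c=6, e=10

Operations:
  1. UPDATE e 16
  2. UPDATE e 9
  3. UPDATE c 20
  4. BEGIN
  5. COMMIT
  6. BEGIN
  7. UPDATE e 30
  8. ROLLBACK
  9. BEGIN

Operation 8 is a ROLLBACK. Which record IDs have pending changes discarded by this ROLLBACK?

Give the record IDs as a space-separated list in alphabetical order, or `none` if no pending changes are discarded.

Initial committed: {c=6, e=10}
Op 1: UPDATE e=16 (auto-commit; committed e=16)
Op 2: UPDATE e=9 (auto-commit; committed e=9)
Op 3: UPDATE c=20 (auto-commit; committed c=20)
Op 4: BEGIN: in_txn=True, pending={}
Op 5: COMMIT: merged [] into committed; committed now {c=20, e=9}
Op 6: BEGIN: in_txn=True, pending={}
Op 7: UPDATE e=30 (pending; pending now {e=30})
Op 8: ROLLBACK: discarded pending ['e']; in_txn=False
Op 9: BEGIN: in_txn=True, pending={}
ROLLBACK at op 8 discards: ['e']

Answer: e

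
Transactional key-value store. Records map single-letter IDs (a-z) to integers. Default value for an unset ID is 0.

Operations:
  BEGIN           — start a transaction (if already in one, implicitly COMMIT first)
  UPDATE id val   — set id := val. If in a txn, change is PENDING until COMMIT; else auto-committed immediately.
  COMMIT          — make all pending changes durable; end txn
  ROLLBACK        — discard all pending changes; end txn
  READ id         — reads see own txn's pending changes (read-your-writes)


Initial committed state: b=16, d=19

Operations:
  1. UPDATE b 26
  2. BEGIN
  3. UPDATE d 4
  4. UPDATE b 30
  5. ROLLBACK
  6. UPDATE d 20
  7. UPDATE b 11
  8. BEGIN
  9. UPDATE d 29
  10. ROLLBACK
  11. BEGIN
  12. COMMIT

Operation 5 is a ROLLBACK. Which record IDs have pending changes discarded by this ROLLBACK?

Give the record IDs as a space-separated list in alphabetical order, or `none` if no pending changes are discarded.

Initial committed: {b=16, d=19}
Op 1: UPDATE b=26 (auto-commit; committed b=26)
Op 2: BEGIN: in_txn=True, pending={}
Op 3: UPDATE d=4 (pending; pending now {d=4})
Op 4: UPDATE b=30 (pending; pending now {b=30, d=4})
Op 5: ROLLBACK: discarded pending ['b', 'd']; in_txn=False
Op 6: UPDATE d=20 (auto-commit; committed d=20)
Op 7: UPDATE b=11 (auto-commit; committed b=11)
Op 8: BEGIN: in_txn=True, pending={}
Op 9: UPDATE d=29 (pending; pending now {d=29})
Op 10: ROLLBACK: discarded pending ['d']; in_txn=False
Op 11: BEGIN: in_txn=True, pending={}
Op 12: COMMIT: merged [] into committed; committed now {b=11, d=20}
ROLLBACK at op 5 discards: ['b', 'd']

Answer: b d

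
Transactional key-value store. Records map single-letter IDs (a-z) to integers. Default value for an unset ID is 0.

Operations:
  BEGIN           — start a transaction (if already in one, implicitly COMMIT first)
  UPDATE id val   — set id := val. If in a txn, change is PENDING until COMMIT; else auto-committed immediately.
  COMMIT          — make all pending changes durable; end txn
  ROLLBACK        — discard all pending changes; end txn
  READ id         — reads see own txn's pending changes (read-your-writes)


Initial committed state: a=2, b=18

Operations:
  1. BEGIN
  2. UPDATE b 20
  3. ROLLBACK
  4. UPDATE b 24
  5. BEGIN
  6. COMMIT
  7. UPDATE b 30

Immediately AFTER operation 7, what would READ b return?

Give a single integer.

Answer: 30

Derivation:
Initial committed: {a=2, b=18}
Op 1: BEGIN: in_txn=True, pending={}
Op 2: UPDATE b=20 (pending; pending now {b=20})
Op 3: ROLLBACK: discarded pending ['b']; in_txn=False
Op 4: UPDATE b=24 (auto-commit; committed b=24)
Op 5: BEGIN: in_txn=True, pending={}
Op 6: COMMIT: merged [] into committed; committed now {a=2, b=24}
Op 7: UPDATE b=30 (auto-commit; committed b=30)
After op 7: visible(b) = 30 (pending={}, committed={a=2, b=30})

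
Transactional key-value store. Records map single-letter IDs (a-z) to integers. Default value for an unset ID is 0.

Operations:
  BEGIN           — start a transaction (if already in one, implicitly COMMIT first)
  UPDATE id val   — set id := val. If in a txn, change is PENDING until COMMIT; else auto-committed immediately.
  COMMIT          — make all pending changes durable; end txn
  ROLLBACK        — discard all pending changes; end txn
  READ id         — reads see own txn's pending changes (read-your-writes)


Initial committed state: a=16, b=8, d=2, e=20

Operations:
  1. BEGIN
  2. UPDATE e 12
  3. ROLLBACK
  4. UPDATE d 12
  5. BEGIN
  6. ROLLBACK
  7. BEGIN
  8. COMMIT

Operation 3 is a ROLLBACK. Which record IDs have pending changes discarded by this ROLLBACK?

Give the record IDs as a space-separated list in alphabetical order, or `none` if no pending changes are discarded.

Answer: e

Derivation:
Initial committed: {a=16, b=8, d=2, e=20}
Op 1: BEGIN: in_txn=True, pending={}
Op 2: UPDATE e=12 (pending; pending now {e=12})
Op 3: ROLLBACK: discarded pending ['e']; in_txn=False
Op 4: UPDATE d=12 (auto-commit; committed d=12)
Op 5: BEGIN: in_txn=True, pending={}
Op 6: ROLLBACK: discarded pending []; in_txn=False
Op 7: BEGIN: in_txn=True, pending={}
Op 8: COMMIT: merged [] into committed; committed now {a=16, b=8, d=12, e=20}
ROLLBACK at op 3 discards: ['e']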